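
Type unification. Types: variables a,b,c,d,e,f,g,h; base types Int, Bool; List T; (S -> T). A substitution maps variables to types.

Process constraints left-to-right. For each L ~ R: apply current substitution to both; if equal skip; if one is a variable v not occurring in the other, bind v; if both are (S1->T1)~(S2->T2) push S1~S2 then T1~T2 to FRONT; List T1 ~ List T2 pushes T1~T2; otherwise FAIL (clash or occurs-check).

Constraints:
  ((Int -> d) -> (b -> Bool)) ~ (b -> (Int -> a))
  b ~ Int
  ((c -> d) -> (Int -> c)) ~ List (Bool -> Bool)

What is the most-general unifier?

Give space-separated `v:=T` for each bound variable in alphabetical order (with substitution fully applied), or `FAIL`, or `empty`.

step 1: unify ((Int -> d) -> (b -> Bool)) ~ (b -> (Int -> a))  [subst: {-} | 2 pending]
  -> decompose arrow: push (Int -> d)~b, (b -> Bool)~(Int -> a)
step 2: unify (Int -> d) ~ b  [subst: {-} | 3 pending]
  bind b := (Int -> d)
step 3: unify ((Int -> d) -> Bool) ~ (Int -> a)  [subst: {b:=(Int -> d)} | 2 pending]
  -> decompose arrow: push (Int -> d)~Int, Bool~a
step 4: unify (Int -> d) ~ Int  [subst: {b:=(Int -> d)} | 3 pending]
  clash: (Int -> d) vs Int

Answer: FAIL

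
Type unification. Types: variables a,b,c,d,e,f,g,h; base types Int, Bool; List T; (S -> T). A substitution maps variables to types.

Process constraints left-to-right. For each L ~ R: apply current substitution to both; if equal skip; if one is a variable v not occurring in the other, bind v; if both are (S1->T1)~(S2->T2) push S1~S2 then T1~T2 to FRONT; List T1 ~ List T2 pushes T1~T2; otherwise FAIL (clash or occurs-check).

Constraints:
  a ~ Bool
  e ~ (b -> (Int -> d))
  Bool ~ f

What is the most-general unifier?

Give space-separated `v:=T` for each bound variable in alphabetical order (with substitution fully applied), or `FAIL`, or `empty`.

step 1: unify a ~ Bool  [subst: {-} | 2 pending]
  bind a := Bool
step 2: unify e ~ (b -> (Int -> d))  [subst: {a:=Bool} | 1 pending]
  bind e := (b -> (Int -> d))
step 3: unify Bool ~ f  [subst: {a:=Bool, e:=(b -> (Int -> d))} | 0 pending]
  bind f := Bool

Answer: a:=Bool e:=(b -> (Int -> d)) f:=Bool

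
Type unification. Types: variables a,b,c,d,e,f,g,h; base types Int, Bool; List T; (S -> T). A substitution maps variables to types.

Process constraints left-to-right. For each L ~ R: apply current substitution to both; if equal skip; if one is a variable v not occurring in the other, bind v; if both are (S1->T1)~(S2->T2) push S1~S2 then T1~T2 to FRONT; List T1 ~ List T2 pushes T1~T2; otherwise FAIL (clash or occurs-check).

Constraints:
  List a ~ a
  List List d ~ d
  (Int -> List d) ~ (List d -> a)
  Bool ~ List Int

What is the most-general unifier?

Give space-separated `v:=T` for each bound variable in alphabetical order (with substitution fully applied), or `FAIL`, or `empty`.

Answer: FAIL

Derivation:
step 1: unify List a ~ a  [subst: {-} | 3 pending]
  occurs-check fail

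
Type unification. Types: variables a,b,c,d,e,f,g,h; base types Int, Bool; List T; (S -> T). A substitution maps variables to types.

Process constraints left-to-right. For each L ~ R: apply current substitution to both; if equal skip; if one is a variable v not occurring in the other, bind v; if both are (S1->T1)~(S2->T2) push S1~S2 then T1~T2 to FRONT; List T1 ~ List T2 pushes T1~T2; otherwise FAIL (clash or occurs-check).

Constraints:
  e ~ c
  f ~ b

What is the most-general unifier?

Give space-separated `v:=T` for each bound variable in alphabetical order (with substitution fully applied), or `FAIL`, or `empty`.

step 1: unify e ~ c  [subst: {-} | 1 pending]
  bind e := c
step 2: unify f ~ b  [subst: {e:=c} | 0 pending]
  bind f := b

Answer: e:=c f:=b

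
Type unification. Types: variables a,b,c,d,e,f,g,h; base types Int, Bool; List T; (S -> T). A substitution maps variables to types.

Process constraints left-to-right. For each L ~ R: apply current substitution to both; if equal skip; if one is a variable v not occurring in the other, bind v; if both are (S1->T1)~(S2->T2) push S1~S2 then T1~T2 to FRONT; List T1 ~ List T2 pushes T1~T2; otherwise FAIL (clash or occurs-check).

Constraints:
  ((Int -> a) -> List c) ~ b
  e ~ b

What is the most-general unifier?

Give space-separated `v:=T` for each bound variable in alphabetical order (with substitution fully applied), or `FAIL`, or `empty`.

step 1: unify ((Int -> a) -> List c) ~ b  [subst: {-} | 1 pending]
  bind b := ((Int -> a) -> List c)
step 2: unify e ~ ((Int -> a) -> List c)  [subst: {b:=((Int -> a) -> List c)} | 0 pending]
  bind e := ((Int -> a) -> List c)

Answer: b:=((Int -> a) -> List c) e:=((Int -> a) -> List c)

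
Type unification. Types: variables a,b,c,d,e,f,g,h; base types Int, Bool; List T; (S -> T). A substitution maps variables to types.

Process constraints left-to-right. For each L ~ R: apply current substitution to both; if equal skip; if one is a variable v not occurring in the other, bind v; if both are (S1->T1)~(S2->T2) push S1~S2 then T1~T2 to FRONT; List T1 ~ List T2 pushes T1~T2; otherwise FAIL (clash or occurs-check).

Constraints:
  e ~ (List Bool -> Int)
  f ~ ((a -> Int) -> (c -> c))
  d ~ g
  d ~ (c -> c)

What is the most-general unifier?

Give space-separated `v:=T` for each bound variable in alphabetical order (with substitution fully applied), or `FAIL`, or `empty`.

step 1: unify e ~ (List Bool -> Int)  [subst: {-} | 3 pending]
  bind e := (List Bool -> Int)
step 2: unify f ~ ((a -> Int) -> (c -> c))  [subst: {e:=(List Bool -> Int)} | 2 pending]
  bind f := ((a -> Int) -> (c -> c))
step 3: unify d ~ g  [subst: {e:=(List Bool -> Int), f:=((a -> Int) -> (c -> c))} | 1 pending]
  bind d := g
step 4: unify g ~ (c -> c)  [subst: {e:=(List Bool -> Int), f:=((a -> Int) -> (c -> c)), d:=g} | 0 pending]
  bind g := (c -> c)

Answer: d:=(c -> c) e:=(List Bool -> Int) f:=((a -> Int) -> (c -> c)) g:=(c -> c)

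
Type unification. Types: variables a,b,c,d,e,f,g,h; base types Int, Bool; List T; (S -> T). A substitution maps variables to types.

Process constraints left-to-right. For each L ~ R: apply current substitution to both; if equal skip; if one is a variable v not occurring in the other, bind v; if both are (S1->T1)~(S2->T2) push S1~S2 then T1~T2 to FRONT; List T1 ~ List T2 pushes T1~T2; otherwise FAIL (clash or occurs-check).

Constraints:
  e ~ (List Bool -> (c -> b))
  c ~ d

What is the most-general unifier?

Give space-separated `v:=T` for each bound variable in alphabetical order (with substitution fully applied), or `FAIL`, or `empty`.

Answer: c:=d e:=(List Bool -> (d -> b))

Derivation:
step 1: unify e ~ (List Bool -> (c -> b))  [subst: {-} | 1 pending]
  bind e := (List Bool -> (c -> b))
step 2: unify c ~ d  [subst: {e:=(List Bool -> (c -> b))} | 0 pending]
  bind c := d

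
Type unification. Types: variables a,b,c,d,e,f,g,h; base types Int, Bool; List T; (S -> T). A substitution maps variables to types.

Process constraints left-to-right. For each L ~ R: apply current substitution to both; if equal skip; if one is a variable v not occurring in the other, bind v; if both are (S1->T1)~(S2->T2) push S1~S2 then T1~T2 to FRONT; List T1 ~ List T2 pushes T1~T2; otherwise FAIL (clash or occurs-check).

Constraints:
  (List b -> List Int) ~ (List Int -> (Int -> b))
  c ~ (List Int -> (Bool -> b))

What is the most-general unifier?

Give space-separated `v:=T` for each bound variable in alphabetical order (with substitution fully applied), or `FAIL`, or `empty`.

Answer: FAIL

Derivation:
step 1: unify (List b -> List Int) ~ (List Int -> (Int -> b))  [subst: {-} | 1 pending]
  -> decompose arrow: push List b~List Int, List Int~(Int -> b)
step 2: unify List b ~ List Int  [subst: {-} | 2 pending]
  -> decompose List: push b~Int
step 3: unify b ~ Int  [subst: {-} | 2 pending]
  bind b := Int
step 4: unify List Int ~ (Int -> Int)  [subst: {b:=Int} | 1 pending]
  clash: List Int vs (Int -> Int)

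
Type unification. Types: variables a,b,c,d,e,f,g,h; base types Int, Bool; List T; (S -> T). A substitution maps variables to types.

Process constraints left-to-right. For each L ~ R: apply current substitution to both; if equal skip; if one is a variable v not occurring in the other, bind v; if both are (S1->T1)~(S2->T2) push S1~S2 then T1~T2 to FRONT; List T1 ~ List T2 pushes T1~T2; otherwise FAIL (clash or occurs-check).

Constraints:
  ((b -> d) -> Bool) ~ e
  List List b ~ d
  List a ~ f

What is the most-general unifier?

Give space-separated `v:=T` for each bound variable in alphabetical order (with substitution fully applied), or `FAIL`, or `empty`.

Answer: d:=List List b e:=((b -> List List b) -> Bool) f:=List a

Derivation:
step 1: unify ((b -> d) -> Bool) ~ e  [subst: {-} | 2 pending]
  bind e := ((b -> d) -> Bool)
step 2: unify List List b ~ d  [subst: {e:=((b -> d) -> Bool)} | 1 pending]
  bind d := List List b
step 3: unify List a ~ f  [subst: {e:=((b -> d) -> Bool), d:=List List b} | 0 pending]
  bind f := List a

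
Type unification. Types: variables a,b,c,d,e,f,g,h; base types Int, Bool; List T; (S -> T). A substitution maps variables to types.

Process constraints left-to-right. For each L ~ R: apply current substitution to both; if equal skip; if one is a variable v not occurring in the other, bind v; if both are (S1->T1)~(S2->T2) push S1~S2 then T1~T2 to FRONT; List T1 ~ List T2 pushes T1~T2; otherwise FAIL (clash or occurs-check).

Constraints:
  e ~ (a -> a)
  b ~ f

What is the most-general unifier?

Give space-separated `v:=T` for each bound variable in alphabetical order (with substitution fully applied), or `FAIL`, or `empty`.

step 1: unify e ~ (a -> a)  [subst: {-} | 1 pending]
  bind e := (a -> a)
step 2: unify b ~ f  [subst: {e:=(a -> a)} | 0 pending]
  bind b := f

Answer: b:=f e:=(a -> a)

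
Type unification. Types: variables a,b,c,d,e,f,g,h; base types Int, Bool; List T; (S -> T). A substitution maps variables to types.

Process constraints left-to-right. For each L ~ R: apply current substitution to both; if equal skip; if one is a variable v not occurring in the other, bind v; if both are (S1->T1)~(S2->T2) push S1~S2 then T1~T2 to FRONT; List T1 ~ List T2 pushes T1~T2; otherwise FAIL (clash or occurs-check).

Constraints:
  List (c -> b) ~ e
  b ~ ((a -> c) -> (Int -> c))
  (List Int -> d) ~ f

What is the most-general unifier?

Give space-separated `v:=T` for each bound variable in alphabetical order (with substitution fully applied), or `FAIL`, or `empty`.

step 1: unify List (c -> b) ~ e  [subst: {-} | 2 pending]
  bind e := List (c -> b)
step 2: unify b ~ ((a -> c) -> (Int -> c))  [subst: {e:=List (c -> b)} | 1 pending]
  bind b := ((a -> c) -> (Int -> c))
step 3: unify (List Int -> d) ~ f  [subst: {e:=List (c -> b), b:=((a -> c) -> (Int -> c))} | 0 pending]
  bind f := (List Int -> d)

Answer: b:=((a -> c) -> (Int -> c)) e:=List (c -> ((a -> c) -> (Int -> c))) f:=(List Int -> d)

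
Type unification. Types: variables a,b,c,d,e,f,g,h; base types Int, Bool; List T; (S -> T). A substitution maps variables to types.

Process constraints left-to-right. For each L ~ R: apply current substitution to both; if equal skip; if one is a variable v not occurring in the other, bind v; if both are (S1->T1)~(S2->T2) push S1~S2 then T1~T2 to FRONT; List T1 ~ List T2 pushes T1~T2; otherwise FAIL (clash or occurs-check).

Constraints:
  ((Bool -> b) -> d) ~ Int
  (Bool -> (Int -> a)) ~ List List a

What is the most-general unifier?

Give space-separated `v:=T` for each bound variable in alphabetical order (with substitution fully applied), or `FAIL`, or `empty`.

Answer: FAIL

Derivation:
step 1: unify ((Bool -> b) -> d) ~ Int  [subst: {-} | 1 pending]
  clash: ((Bool -> b) -> d) vs Int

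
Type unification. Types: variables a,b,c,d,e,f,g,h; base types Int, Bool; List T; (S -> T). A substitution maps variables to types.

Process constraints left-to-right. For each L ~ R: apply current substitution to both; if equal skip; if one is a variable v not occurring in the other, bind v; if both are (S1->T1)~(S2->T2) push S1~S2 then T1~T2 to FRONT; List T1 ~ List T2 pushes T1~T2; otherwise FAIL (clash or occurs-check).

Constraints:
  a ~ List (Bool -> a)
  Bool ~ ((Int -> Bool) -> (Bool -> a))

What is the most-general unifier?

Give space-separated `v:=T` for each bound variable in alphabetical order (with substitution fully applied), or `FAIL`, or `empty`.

Answer: FAIL

Derivation:
step 1: unify a ~ List (Bool -> a)  [subst: {-} | 1 pending]
  occurs-check fail: a in List (Bool -> a)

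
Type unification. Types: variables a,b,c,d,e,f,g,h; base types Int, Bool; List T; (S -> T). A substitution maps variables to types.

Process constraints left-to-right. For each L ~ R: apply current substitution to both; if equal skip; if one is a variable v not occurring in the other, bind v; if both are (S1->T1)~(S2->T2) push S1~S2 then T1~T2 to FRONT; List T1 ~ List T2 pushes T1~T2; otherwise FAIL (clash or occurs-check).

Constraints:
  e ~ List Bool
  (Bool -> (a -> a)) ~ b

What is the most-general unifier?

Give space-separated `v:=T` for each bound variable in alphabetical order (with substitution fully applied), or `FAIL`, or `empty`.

Answer: b:=(Bool -> (a -> a)) e:=List Bool

Derivation:
step 1: unify e ~ List Bool  [subst: {-} | 1 pending]
  bind e := List Bool
step 2: unify (Bool -> (a -> a)) ~ b  [subst: {e:=List Bool} | 0 pending]
  bind b := (Bool -> (a -> a))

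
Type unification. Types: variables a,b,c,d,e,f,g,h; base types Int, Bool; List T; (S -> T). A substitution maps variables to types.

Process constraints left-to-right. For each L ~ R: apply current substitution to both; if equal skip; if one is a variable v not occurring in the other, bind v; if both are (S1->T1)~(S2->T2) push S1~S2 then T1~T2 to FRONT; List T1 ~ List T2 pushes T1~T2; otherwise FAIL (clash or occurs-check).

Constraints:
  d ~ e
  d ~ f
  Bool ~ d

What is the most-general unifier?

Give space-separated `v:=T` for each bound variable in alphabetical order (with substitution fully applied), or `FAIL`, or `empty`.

step 1: unify d ~ e  [subst: {-} | 2 pending]
  bind d := e
step 2: unify e ~ f  [subst: {d:=e} | 1 pending]
  bind e := f
step 3: unify Bool ~ f  [subst: {d:=e, e:=f} | 0 pending]
  bind f := Bool

Answer: d:=Bool e:=Bool f:=Bool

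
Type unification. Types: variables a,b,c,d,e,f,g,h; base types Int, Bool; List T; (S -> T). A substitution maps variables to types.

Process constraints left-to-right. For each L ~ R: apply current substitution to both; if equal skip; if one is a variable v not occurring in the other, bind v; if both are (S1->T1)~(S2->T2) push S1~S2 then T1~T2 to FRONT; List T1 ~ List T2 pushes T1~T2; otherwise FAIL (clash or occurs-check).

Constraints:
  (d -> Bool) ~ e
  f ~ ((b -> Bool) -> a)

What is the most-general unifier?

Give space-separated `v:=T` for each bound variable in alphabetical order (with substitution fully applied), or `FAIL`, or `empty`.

step 1: unify (d -> Bool) ~ e  [subst: {-} | 1 pending]
  bind e := (d -> Bool)
step 2: unify f ~ ((b -> Bool) -> a)  [subst: {e:=(d -> Bool)} | 0 pending]
  bind f := ((b -> Bool) -> a)

Answer: e:=(d -> Bool) f:=((b -> Bool) -> a)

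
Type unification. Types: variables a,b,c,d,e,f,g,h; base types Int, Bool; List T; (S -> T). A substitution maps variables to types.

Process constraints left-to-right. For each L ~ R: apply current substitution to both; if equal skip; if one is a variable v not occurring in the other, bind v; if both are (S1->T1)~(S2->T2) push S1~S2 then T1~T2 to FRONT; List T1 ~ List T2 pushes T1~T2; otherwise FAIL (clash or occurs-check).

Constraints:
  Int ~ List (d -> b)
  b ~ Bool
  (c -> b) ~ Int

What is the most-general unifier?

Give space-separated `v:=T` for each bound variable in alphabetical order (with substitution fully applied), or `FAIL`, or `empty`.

Answer: FAIL

Derivation:
step 1: unify Int ~ List (d -> b)  [subst: {-} | 2 pending]
  clash: Int vs List (d -> b)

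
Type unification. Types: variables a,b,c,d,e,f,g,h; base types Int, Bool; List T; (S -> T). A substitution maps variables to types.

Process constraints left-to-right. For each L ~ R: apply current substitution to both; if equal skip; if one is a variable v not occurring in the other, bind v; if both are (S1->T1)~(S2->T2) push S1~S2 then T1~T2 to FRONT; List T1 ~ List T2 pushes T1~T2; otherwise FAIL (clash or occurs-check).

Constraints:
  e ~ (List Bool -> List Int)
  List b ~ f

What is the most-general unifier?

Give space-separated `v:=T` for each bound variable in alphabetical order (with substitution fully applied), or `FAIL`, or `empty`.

Answer: e:=(List Bool -> List Int) f:=List b

Derivation:
step 1: unify e ~ (List Bool -> List Int)  [subst: {-} | 1 pending]
  bind e := (List Bool -> List Int)
step 2: unify List b ~ f  [subst: {e:=(List Bool -> List Int)} | 0 pending]
  bind f := List b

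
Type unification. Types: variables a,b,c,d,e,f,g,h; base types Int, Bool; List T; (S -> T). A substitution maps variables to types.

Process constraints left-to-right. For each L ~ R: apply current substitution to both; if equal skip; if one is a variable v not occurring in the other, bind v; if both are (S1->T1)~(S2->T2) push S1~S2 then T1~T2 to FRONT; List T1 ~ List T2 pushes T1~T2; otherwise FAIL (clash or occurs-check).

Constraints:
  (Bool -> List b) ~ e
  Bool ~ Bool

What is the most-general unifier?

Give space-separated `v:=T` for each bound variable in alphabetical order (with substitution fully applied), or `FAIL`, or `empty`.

step 1: unify (Bool -> List b) ~ e  [subst: {-} | 1 pending]
  bind e := (Bool -> List b)
step 2: unify Bool ~ Bool  [subst: {e:=(Bool -> List b)} | 0 pending]
  -> identical, skip

Answer: e:=(Bool -> List b)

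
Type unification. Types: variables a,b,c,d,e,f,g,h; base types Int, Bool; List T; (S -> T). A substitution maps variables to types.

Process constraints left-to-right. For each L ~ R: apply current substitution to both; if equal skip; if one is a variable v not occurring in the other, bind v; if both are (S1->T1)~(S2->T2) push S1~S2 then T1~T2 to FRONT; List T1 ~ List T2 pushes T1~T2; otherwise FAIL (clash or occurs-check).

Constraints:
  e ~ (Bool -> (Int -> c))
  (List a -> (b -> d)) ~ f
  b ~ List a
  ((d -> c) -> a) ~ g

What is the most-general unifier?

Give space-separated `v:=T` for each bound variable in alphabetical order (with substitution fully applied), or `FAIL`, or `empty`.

step 1: unify e ~ (Bool -> (Int -> c))  [subst: {-} | 3 pending]
  bind e := (Bool -> (Int -> c))
step 2: unify (List a -> (b -> d)) ~ f  [subst: {e:=(Bool -> (Int -> c))} | 2 pending]
  bind f := (List a -> (b -> d))
step 3: unify b ~ List a  [subst: {e:=(Bool -> (Int -> c)), f:=(List a -> (b -> d))} | 1 pending]
  bind b := List a
step 4: unify ((d -> c) -> a) ~ g  [subst: {e:=(Bool -> (Int -> c)), f:=(List a -> (b -> d)), b:=List a} | 0 pending]
  bind g := ((d -> c) -> a)

Answer: b:=List a e:=(Bool -> (Int -> c)) f:=(List a -> (List a -> d)) g:=((d -> c) -> a)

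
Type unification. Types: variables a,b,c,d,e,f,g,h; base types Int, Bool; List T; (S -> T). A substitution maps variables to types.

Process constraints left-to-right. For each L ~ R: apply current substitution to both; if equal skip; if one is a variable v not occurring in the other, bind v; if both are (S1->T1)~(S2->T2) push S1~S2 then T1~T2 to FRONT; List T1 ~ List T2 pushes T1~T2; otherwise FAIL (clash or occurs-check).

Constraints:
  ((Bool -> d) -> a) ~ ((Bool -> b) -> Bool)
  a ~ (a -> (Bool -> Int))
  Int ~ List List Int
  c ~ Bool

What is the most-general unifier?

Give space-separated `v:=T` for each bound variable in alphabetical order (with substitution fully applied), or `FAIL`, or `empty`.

Answer: FAIL

Derivation:
step 1: unify ((Bool -> d) -> a) ~ ((Bool -> b) -> Bool)  [subst: {-} | 3 pending]
  -> decompose arrow: push (Bool -> d)~(Bool -> b), a~Bool
step 2: unify (Bool -> d) ~ (Bool -> b)  [subst: {-} | 4 pending]
  -> decompose arrow: push Bool~Bool, d~b
step 3: unify Bool ~ Bool  [subst: {-} | 5 pending]
  -> identical, skip
step 4: unify d ~ b  [subst: {-} | 4 pending]
  bind d := b
step 5: unify a ~ Bool  [subst: {d:=b} | 3 pending]
  bind a := Bool
step 6: unify Bool ~ (Bool -> (Bool -> Int))  [subst: {d:=b, a:=Bool} | 2 pending]
  clash: Bool vs (Bool -> (Bool -> Int))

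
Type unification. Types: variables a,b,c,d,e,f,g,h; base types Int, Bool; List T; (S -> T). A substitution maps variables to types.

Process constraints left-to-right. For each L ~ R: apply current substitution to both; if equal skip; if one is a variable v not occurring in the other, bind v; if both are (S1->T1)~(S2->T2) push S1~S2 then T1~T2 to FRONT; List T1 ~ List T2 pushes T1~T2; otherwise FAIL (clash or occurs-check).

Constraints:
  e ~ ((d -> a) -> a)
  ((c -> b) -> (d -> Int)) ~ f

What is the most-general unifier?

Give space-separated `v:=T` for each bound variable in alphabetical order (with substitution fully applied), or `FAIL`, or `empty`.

step 1: unify e ~ ((d -> a) -> a)  [subst: {-} | 1 pending]
  bind e := ((d -> a) -> a)
step 2: unify ((c -> b) -> (d -> Int)) ~ f  [subst: {e:=((d -> a) -> a)} | 0 pending]
  bind f := ((c -> b) -> (d -> Int))

Answer: e:=((d -> a) -> a) f:=((c -> b) -> (d -> Int))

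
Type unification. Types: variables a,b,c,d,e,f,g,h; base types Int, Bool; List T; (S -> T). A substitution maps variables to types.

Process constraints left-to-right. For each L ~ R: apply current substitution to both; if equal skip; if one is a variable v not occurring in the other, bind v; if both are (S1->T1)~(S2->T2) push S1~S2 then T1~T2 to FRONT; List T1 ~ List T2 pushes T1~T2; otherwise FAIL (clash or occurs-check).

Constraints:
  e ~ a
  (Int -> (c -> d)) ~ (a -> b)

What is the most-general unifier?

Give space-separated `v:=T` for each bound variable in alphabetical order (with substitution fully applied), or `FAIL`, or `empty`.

step 1: unify e ~ a  [subst: {-} | 1 pending]
  bind e := a
step 2: unify (Int -> (c -> d)) ~ (a -> b)  [subst: {e:=a} | 0 pending]
  -> decompose arrow: push Int~a, (c -> d)~b
step 3: unify Int ~ a  [subst: {e:=a} | 1 pending]
  bind a := Int
step 4: unify (c -> d) ~ b  [subst: {e:=a, a:=Int} | 0 pending]
  bind b := (c -> d)

Answer: a:=Int b:=(c -> d) e:=Int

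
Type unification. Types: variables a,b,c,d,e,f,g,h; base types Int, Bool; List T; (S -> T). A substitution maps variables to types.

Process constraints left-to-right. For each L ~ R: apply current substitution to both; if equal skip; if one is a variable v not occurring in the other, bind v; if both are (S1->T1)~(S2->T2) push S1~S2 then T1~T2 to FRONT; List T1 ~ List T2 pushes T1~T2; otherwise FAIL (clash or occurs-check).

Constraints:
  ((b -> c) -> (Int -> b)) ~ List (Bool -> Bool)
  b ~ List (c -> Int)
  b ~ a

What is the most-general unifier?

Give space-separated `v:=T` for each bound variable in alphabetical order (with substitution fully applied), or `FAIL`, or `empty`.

Answer: FAIL

Derivation:
step 1: unify ((b -> c) -> (Int -> b)) ~ List (Bool -> Bool)  [subst: {-} | 2 pending]
  clash: ((b -> c) -> (Int -> b)) vs List (Bool -> Bool)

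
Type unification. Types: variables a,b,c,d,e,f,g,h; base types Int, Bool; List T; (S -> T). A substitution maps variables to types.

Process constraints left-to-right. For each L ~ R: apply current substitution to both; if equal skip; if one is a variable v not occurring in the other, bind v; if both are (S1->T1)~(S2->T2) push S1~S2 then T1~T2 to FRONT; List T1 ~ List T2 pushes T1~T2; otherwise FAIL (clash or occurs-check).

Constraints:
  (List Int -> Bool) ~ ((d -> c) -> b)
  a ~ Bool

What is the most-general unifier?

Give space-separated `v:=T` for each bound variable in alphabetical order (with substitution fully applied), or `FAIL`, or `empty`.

Answer: FAIL

Derivation:
step 1: unify (List Int -> Bool) ~ ((d -> c) -> b)  [subst: {-} | 1 pending]
  -> decompose arrow: push List Int~(d -> c), Bool~b
step 2: unify List Int ~ (d -> c)  [subst: {-} | 2 pending]
  clash: List Int vs (d -> c)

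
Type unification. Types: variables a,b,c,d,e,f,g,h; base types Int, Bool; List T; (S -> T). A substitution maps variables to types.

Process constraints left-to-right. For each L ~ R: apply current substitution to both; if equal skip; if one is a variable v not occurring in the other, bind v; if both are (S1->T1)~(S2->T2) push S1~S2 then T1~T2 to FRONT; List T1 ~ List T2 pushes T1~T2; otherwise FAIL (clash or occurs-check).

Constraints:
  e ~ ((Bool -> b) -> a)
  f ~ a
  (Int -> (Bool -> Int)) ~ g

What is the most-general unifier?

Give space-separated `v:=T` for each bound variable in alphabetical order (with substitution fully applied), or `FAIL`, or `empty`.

step 1: unify e ~ ((Bool -> b) -> a)  [subst: {-} | 2 pending]
  bind e := ((Bool -> b) -> a)
step 2: unify f ~ a  [subst: {e:=((Bool -> b) -> a)} | 1 pending]
  bind f := a
step 3: unify (Int -> (Bool -> Int)) ~ g  [subst: {e:=((Bool -> b) -> a), f:=a} | 0 pending]
  bind g := (Int -> (Bool -> Int))

Answer: e:=((Bool -> b) -> a) f:=a g:=(Int -> (Bool -> Int))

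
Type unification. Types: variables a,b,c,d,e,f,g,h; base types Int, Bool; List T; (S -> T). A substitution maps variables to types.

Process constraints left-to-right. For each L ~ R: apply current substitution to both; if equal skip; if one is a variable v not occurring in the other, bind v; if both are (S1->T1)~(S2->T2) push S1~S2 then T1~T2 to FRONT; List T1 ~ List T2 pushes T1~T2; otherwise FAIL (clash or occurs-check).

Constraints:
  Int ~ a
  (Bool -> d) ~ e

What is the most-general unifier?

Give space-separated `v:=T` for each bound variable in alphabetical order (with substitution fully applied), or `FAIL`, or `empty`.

step 1: unify Int ~ a  [subst: {-} | 1 pending]
  bind a := Int
step 2: unify (Bool -> d) ~ e  [subst: {a:=Int} | 0 pending]
  bind e := (Bool -> d)

Answer: a:=Int e:=(Bool -> d)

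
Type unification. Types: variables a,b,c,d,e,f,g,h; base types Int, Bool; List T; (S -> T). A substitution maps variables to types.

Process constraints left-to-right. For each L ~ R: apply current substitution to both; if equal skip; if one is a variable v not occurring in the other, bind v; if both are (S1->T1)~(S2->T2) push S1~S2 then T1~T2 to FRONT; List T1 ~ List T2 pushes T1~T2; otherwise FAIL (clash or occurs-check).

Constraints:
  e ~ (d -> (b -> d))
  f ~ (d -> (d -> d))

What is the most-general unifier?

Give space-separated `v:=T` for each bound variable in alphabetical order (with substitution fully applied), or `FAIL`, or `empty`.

Answer: e:=(d -> (b -> d)) f:=(d -> (d -> d))

Derivation:
step 1: unify e ~ (d -> (b -> d))  [subst: {-} | 1 pending]
  bind e := (d -> (b -> d))
step 2: unify f ~ (d -> (d -> d))  [subst: {e:=(d -> (b -> d))} | 0 pending]
  bind f := (d -> (d -> d))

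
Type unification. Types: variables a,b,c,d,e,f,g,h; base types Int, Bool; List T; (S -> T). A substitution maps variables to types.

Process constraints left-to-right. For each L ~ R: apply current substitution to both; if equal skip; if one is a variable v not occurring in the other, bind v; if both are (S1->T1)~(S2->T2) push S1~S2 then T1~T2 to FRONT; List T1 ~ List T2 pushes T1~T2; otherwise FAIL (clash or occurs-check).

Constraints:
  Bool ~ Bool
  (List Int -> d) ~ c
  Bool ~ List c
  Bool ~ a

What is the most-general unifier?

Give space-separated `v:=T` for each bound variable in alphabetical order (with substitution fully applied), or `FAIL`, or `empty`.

step 1: unify Bool ~ Bool  [subst: {-} | 3 pending]
  -> identical, skip
step 2: unify (List Int -> d) ~ c  [subst: {-} | 2 pending]
  bind c := (List Int -> d)
step 3: unify Bool ~ List (List Int -> d)  [subst: {c:=(List Int -> d)} | 1 pending]
  clash: Bool vs List (List Int -> d)

Answer: FAIL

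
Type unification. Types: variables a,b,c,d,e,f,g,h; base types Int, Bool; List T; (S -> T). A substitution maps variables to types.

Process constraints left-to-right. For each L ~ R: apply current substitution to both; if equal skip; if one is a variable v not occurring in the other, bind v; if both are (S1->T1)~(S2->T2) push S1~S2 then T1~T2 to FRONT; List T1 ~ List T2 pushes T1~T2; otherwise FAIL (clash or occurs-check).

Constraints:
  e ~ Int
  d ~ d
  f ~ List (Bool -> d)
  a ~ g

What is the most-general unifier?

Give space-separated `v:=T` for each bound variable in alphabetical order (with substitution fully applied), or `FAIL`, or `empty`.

Answer: a:=g e:=Int f:=List (Bool -> d)

Derivation:
step 1: unify e ~ Int  [subst: {-} | 3 pending]
  bind e := Int
step 2: unify d ~ d  [subst: {e:=Int} | 2 pending]
  -> identical, skip
step 3: unify f ~ List (Bool -> d)  [subst: {e:=Int} | 1 pending]
  bind f := List (Bool -> d)
step 4: unify a ~ g  [subst: {e:=Int, f:=List (Bool -> d)} | 0 pending]
  bind a := g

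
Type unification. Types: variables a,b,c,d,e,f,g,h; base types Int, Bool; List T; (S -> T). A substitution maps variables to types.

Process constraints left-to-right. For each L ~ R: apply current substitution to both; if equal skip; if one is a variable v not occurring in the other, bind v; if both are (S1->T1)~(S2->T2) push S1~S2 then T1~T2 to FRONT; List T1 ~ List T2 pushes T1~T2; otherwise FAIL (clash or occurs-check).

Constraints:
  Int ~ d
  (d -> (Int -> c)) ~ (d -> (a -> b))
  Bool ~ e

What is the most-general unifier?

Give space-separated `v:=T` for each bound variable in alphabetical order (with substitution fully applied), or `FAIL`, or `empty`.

Answer: a:=Int c:=b d:=Int e:=Bool

Derivation:
step 1: unify Int ~ d  [subst: {-} | 2 pending]
  bind d := Int
step 2: unify (Int -> (Int -> c)) ~ (Int -> (a -> b))  [subst: {d:=Int} | 1 pending]
  -> decompose arrow: push Int~Int, (Int -> c)~(a -> b)
step 3: unify Int ~ Int  [subst: {d:=Int} | 2 pending]
  -> identical, skip
step 4: unify (Int -> c) ~ (a -> b)  [subst: {d:=Int} | 1 pending]
  -> decompose arrow: push Int~a, c~b
step 5: unify Int ~ a  [subst: {d:=Int} | 2 pending]
  bind a := Int
step 6: unify c ~ b  [subst: {d:=Int, a:=Int} | 1 pending]
  bind c := b
step 7: unify Bool ~ e  [subst: {d:=Int, a:=Int, c:=b} | 0 pending]
  bind e := Bool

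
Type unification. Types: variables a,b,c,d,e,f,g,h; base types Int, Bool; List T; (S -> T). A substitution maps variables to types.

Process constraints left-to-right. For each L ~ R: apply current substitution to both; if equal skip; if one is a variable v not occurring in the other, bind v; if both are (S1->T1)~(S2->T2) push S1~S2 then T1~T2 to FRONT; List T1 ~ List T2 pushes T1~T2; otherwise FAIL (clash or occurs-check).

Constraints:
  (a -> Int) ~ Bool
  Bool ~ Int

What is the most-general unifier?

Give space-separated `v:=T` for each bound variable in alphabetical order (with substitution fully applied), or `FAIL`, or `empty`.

Answer: FAIL

Derivation:
step 1: unify (a -> Int) ~ Bool  [subst: {-} | 1 pending]
  clash: (a -> Int) vs Bool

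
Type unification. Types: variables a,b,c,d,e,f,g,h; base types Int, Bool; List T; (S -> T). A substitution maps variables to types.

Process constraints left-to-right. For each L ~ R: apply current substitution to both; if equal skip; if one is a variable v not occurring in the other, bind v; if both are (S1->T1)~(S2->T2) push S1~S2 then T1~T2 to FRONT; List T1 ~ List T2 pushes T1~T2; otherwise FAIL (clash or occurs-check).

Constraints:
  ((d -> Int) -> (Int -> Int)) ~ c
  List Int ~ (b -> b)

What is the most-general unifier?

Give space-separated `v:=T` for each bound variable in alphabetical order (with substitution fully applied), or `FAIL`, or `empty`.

Answer: FAIL

Derivation:
step 1: unify ((d -> Int) -> (Int -> Int)) ~ c  [subst: {-} | 1 pending]
  bind c := ((d -> Int) -> (Int -> Int))
step 2: unify List Int ~ (b -> b)  [subst: {c:=((d -> Int) -> (Int -> Int))} | 0 pending]
  clash: List Int vs (b -> b)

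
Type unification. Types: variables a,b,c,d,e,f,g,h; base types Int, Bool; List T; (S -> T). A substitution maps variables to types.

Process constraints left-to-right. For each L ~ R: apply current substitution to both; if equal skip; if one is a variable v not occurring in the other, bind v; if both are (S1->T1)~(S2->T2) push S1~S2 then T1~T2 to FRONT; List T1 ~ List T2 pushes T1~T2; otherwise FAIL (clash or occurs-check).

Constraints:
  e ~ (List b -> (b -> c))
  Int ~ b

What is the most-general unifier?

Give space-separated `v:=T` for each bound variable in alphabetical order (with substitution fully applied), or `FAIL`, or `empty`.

step 1: unify e ~ (List b -> (b -> c))  [subst: {-} | 1 pending]
  bind e := (List b -> (b -> c))
step 2: unify Int ~ b  [subst: {e:=(List b -> (b -> c))} | 0 pending]
  bind b := Int

Answer: b:=Int e:=(List Int -> (Int -> c))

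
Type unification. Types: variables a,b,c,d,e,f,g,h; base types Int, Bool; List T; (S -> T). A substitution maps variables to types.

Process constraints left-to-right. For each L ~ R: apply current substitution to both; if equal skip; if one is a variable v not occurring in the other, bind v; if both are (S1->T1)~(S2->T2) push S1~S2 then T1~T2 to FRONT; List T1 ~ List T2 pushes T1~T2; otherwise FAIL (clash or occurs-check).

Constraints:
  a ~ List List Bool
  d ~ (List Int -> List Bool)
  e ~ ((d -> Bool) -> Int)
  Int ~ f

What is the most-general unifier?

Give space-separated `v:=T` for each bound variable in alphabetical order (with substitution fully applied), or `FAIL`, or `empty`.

step 1: unify a ~ List List Bool  [subst: {-} | 3 pending]
  bind a := List List Bool
step 2: unify d ~ (List Int -> List Bool)  [subst: {a:=List List Bool} | 2 pending]
  bind d := (List Int -> List Bool)
step 3: unify e ~ (((List Int -> List Bool) -> Bool) -> Int)  [subst: {a:=List List Bool, d:=(List Int -> List Bool)} | 1 pending]
  bind e := (((List Int -> List Bool) -> Bool) -> Int)
step 4: unify Int ~ f  [subst: {a:=List List Bool, d:=(List Int -> List Bool), e:=(((List Int -> List Bool) -> Bool) -> Int)} | 0 pending]
  bind f := Int

Answer: a:=List List Bool d:=(List Int -> List Bool) e:=(((List Int -> List Bool) -> Bool) -> Int) f:=Int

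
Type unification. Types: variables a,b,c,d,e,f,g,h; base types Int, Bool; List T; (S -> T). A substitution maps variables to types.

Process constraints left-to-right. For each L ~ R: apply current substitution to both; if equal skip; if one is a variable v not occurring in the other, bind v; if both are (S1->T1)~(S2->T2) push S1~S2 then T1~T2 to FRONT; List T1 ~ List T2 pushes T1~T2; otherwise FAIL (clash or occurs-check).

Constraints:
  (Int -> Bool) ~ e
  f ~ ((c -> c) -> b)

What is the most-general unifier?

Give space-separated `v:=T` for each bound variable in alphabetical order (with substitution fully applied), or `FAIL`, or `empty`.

step 1: unify (Int -> Bool) ~ e  [subst: {-} | 1 pending]
  bind e := (Int -> Bool)
step 2: unify f ~ ((c -> c) -> b)  [subst: {e:=(Int -> Bool)} | 0 pending]
  bind f := ((c -> c) -> b)

Answer: e:=(Int -> Bool) f:=((c -> c) -> b)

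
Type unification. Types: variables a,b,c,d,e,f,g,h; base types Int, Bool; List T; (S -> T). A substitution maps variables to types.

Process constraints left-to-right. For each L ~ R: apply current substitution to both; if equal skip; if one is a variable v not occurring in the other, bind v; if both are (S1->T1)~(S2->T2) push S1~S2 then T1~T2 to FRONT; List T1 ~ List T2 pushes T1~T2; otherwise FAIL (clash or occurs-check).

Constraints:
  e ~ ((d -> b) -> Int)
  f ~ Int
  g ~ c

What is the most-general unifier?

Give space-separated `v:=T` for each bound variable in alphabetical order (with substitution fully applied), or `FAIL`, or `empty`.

Answer: e:=((d -> b) -> Int) f:=Int g:=c

Derivation:
step 1: unify e ~ ((d -> b) -> Int)  [subst: {-} | 2 pending]
  bind e := ((d -> b) -> Int)
step 2: unify f ~ Int  [subst: {e:=((d -> b) -> Int)} | 1 pending]
  bind f := Int
step 3: unify g ~ c  [subst: {e:=((d -> b) -> Int), f:=Int} | 0 pending]
  bind g := c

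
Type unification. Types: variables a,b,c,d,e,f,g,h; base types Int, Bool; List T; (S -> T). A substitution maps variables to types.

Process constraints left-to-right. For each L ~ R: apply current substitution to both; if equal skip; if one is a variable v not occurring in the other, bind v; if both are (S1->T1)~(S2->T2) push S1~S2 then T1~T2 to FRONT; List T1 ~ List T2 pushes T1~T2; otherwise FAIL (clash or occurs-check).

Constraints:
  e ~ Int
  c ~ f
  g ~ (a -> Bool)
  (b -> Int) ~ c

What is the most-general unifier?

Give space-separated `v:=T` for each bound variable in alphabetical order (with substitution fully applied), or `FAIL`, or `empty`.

step 1: unify e ~ Int  [subst: {-} | 3 pending]
  bind e := Int
step 2: unify c ~ f  [subst: {e:=Int} | 2 pending]
  bind c := f
step 3: unify g ~ (a -> Bool)  [subst: {e:=Int, c:=f} | 1 pending]
  bind g := (a -> Bool)
step 4: unify (b -> Int) ~ f  [subst: {e:=Int, c:=f, g:=(a -> Bool)} | 0 pending]
  bind f := (b -> Int)

Answer: c:=(b -> Int) e:=Int f:=(b -> Int) g:=(a -> Bool)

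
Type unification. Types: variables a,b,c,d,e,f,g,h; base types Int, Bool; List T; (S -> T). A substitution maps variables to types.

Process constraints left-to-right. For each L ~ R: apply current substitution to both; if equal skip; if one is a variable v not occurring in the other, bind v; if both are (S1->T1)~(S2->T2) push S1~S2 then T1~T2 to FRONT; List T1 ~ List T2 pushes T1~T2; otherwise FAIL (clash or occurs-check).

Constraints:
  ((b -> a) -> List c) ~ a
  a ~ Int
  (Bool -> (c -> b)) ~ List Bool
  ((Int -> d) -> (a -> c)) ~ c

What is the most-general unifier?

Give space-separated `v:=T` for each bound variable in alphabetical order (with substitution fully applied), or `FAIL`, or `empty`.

step 1: unify ((b -> a) -> List c) ~ a  [subst: {-} | 3 pending]
  occurs-check fail

Answer: FAIL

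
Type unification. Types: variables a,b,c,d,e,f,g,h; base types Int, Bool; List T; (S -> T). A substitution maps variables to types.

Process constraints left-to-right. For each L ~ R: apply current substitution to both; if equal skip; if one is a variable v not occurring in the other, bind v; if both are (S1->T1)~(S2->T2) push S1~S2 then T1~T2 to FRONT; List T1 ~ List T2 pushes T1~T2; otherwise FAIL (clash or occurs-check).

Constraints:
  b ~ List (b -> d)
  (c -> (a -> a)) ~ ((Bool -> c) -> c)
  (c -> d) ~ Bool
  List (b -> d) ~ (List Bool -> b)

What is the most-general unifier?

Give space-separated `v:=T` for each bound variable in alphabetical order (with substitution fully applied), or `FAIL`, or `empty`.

Answer: FAIL

Derivation:
step 1: unify b ~ List (b -> d)  [subst: {-} | 3 pending]
  occurs-check fail: b in List (b -> d)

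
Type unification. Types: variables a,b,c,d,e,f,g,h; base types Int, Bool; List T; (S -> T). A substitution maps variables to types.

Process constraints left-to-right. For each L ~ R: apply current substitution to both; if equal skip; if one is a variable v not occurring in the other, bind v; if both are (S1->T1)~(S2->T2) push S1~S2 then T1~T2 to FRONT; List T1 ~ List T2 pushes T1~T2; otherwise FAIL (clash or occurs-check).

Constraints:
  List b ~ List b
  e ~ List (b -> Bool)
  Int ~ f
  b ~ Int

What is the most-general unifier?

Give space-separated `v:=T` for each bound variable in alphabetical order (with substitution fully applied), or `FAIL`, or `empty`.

Answer: b:=Int e:=List (Int -> Bool) f:=Int

Derivation:
step 1: unify List b ~ List b  [subst: {-} | 3 pending]
  -> identical, skip
step 2: unify e ~ List (b -> Bool)  [subst: {-} | 2 pending]
  bind e := List (b -> Bool)
step 3: unify Int ~ f  [subst: {e:=List (b -> Bool)} | 1 pending]
  bind f := Int
step 4: unify b ~ Int  [subst: {e:=List (b -> Bool), f:=Int} | 0 pending]
  bind b := Int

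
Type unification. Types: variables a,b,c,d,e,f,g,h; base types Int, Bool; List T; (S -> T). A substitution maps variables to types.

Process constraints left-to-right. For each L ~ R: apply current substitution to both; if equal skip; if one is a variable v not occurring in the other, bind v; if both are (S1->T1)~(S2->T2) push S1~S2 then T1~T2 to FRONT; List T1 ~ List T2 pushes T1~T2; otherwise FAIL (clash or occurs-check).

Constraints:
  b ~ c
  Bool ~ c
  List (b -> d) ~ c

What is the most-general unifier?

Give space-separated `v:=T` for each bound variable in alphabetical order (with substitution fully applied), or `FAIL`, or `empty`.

step 1: unify b ~ c  [subst: {-} | 2 pending]
  bind b := c
step 2: unify Bool ~ c  [subst: {b:=c} | 1 pending]
  bind c := Bool
step 3: unify List (Bool -> d) ~ Bool  [subst: {b:=c, c:=Bool} | 0 pending]
  clash: List (Bool -> d) vs Bool

Answer: FAIL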